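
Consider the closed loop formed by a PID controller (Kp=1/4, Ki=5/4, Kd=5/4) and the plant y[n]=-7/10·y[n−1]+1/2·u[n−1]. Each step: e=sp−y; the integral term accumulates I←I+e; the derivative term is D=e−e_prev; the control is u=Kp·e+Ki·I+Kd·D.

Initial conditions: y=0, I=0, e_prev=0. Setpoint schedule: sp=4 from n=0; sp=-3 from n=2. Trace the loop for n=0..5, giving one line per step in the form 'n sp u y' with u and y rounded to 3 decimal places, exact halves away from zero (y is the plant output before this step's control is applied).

0 4 11.000 0.000
1 4 -4.125 5.500
2 -3 13.009 -5.913
3 -3 -34.394 10.643
4 -3 66.297 -24.648
5 -3 -157.143 50.402

(exact arithmetic carried between steps; '≈' marks a value shown rounded to 6 d.p. or computed from one; I and e_prev carry over from the previous line; the table rounds u and y to 3 d.p., halves away from zero)
n=0: y=0, sp=4, e=sp−y=4; I=4, D=e−e_prev=4; u=1/4·4+5/4·4+5/4·4=11; next y=-7/10·0+1/2·11=5.5
n=1: y=5.5, sp=4, e=sp−y=-1.5; I=2.5, D=e−e_prev=-5.5; u=1/4·(-1.5)+5/4·2.5+5/4·(-5.5)=-4.125; next y=-7/10·5.5+1/2·(-4.125)=-5.9125
n=2: y=-5.9125, sp=-3, e=sp−y=2.9125; I=5.4125, D=e−e_prev=4.4125; u=1/4·2.9125+5/4·5.4125+5/4·4.4125=13.009375; next y=-7/10·(-5.9125)+1/2·13.009375≈10.643438
n=3: y≈10.643438, sp=-3, e=sp−y≈-13.643438; I≈-8.230938, D=e−e_prev≈-16.555938; u=1/4·(-13.643438)+5/4·(-8.230938)+5/4·(-16.555938)≈-34.394453; next y=-7/10·10.643438+1/2·(-34.394453)≈-24.647633
n=4: y≈-24.647633, sp=-3, e=sp−y≈21.647633; I≈13.416695, D=e−e_prev≈35.291070; u=1/4·21.647633+5/4·13.416695+5/4·35.291070≈66.296615; next y=-7/10·(-24.647633)+1/2·66.296615≈50.401651
n=5: y≈50.401651, sp=-3, e=sp−y≈-53.401651; I≈-39.984955, D=e−e_prev≈-75.049283; u=1/4·(-53.401651)+5/4·(-39.984955)+5/4·(-75.049283)≈-157.143211; next y=-7/10·50.401651+1/2·(-157.143211)≈-113.852761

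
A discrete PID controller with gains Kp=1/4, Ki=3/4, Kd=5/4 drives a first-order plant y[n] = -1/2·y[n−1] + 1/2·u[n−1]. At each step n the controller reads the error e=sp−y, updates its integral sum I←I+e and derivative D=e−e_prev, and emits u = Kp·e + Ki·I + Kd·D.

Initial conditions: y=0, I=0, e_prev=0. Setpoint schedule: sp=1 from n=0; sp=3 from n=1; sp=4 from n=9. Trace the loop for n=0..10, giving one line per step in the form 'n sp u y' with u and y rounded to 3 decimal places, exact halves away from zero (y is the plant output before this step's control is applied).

(exact arithmetic carried between steps; '≈' marks a value shown rounded to 6 d.p. or computed from one; I and e_prev carry over from the previous line; the table rounds u and y to 3 d.p., halves away from zero)
n=0: y=0, sp=1, e=sp−y=1; I=1, D=e−e_prev=1; u=1/4·1+3/4·1+5/4·1=2.25; next y=-1/2·0+1/2·2.25=1.125
n=1: y=1.125, sp=3, e=sp−y=1.875; I=2.875, D=e−e_prev=0.875; u=1/4·1.875+3/4·2.875+5/4·0.875=3.71875; next y=-1/2·1.125+1/2·3.71875=1.296875
n=2: y=1.296875, sp=3, e=sp−y=1.703125; I=4.578125, D=e−e_prev=-0.171875; u=1/4·1.703125+3/4·4.578125+5/4·(-0.171875)≈3.644531; next y=-1/2·1.296875+1/2·3.644531≈1.173828
n=3: y≈1.173828, sp=3, e=sp−y≈1.826172; I≈6.404297, D=e−e_prev≈0.123047; u=1/4·1.826172+3/4·6.404297+5/4·0.123047≈5.413574; next y=-1/2·1.173828+1/2·5.413574≈2.119873
n=4: y≈2.119873, sp=3, e=sp−y≈0.880127; I≈7.284424, D=e−e_prev≈-0.946045; u=1/4·0.880127+3/4·7.284424+5/4·(-0.946045)≈4.500793; next y=-1/2·2.119873+1/2·4.500793≈1.190460
n=5: y≈1.190460, sp=3, e=sp−y≈1.809540; I≈9.093964, D=e−e_prev≈0.929413; u=1/4·1.809540+3/4·9.093964+5/4·0.929413≈8.434624; next y=-1/2·1.190460+1/2·8.434624≈3.622082
n=6: y≈3.622082, sp=3, e=sp−y≈-0.622082; I≈8.471882, D=e−e_prev≈-2.431622; u=1/4·(-0.622082)+3/4·8.471882+5/4·(-2.431622)≈3.158864; next y=-1/2·3.622082+1/2·3.158864≈-0.231609
n=7: y≈-0.231609, sp=3, e=sp−y≈3.231609; I≈11.703491, D=e−e_prev≈3.853691; u=1/4·3.231609+3/4·11.703491+5/4·3.853691≈14.402634; next y=-1/2·(-0.231609)+1/2·14.402634≈7.317121
n=8: y≈7.317121, sp=3, e=sp−y≈-4.317121; I≈7.386370, D=e−e_prev≈-7.548730; u=1/4·(-4.317121)+3/4·7.386370+5/4·(-7.548730)≈-4.975416; next y=-1/2·7.317121+1/2·(-4.975416)≈-6.146268
n=9: y≈-6.146268, sp=4, e=sp−y≈10.146268; I≈17.532638, D=e−e_prev≈14.463390; u=1/4·10.146268+3/4·17.532638+5/4·14.463390≈33.765283; next y=-1/2·(-6.146268)+1/2·33.765283≈19.955776
n=10: y≈19.955776, sp=4, e=sp−y≈-15.955776; I≈1.576862, D=e−e_prev≈-26.102044; u=1/4·(-15.955776)+3/4·1.576862+5/4·(-26.102044)≈-35.433852; next y=-1/2·19.955776+1/2·(-35.433852)≈-27.694814

0 1 2.250 0.000
1 3 3.719 1.125
2 3 3.645 1.297
3 3 5.414 1.174
4 3 4.501 2.120
5 3 8.435 1.190
6 3 3.159 3.622
7 3 14.403 -0.232
8 3 -4.975 7.317
9 4 33.765 -6.146
10 4 -35.434 19.956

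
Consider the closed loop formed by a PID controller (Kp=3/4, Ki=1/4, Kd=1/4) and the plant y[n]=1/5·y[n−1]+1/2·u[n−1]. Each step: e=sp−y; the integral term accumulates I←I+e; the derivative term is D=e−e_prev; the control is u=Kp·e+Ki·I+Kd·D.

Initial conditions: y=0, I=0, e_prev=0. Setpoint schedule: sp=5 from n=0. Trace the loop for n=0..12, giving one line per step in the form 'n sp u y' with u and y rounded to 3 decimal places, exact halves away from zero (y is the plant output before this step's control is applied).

(exact arithmetic carried between steps; '≈' marks a value shown rounded to 6 d.p. or computed from one; I and e_prev carry over from the previous line; the table rounds u and y to 3 d.p., halves away from zero)
n=0: y=0, sp=5, e=sp−y=5; I=5, D=e−e_prev=5; u=3/4·5+1/4·5+1/4·5=6.25; next y=1/5·0+1/2·6.25=3.125
n=1: y=3.125, sp=5, e=sp−y=1.875; I=6.875, D=e−e_prev=-3.125; u=3/4·1.875+1/4·6.875+1/4·(-3.125)=2.34375; next y=1/5·3.125+1/2·2.34375=1.796875
n=2: y=1.796875, sp=5, e=sp−y=3.203125; I=10.078125, D=e−e_prev=1.328125; u=3/4·3.203125+1/4·10.078125+1/4·1.328125≈5.253906; next y=1/5·1.796875+1/2·5.253906≈2.986328
n=3: y≈2.986328, sp=5, e=sp−y≈2.013672; I≈12.091797, D=e−e_prev≈-1.189453; u=3/4·2.013672+1/4·12.091797+1/4·(-1.189453)≈4.235840; next y=1/5·2.986328+1/2·4.235840≈2.715186
n=4: y≈2.715186, sp=5, e=sp−y≈2.284814; I≈14.376611, D=e−e_prev≈0.271143; u=3/4·2.284814+1/4·14.376611+1/4·0.271143≈5.375549; next y=1/5·2.715186+1/2·5.375549≈3.230812
n=5: y≈3.230812, sp=5, e=sp−y≈1.769188; I≈16.145800, D=e−e_prev≈-0.515626; u=3/4·1.769188+1/4·16.145800+1/4·(-0.515626)≈5.234435; next y=1/5·3.230812+1/2·5.234435≈3.263380
n=6: y≈3.263380, sp=5, e=sp−y≈1.736620; I≈17.882420, D=e−e_prev≈-0.032568; u=3/4·1.736620+1/4·17.882420+1/4·(-0.032568)≈5.764928; next y=1/5·3.263380+1/2·5.764928≈3.535140
n=7: y≈3.535140, sp=5, e=sp−y≈1.464860; I≈19.347280, D=e−e_prev≈-0.271760; u=3/4·1.464860+1/4·19.347280+1/4·(-0.271760)≈5.867525; next y=1/5·3.535140+1/2·5.867525≈3.640790
n=8: y≈3.640790, sp=5, e=sp−y≈1.359210; I≈20.706489, D=e−e_prev≈-0.105650; u=3/4·1.359210+1/4·20.706489+1/4·(-0.105650)≈6.169617; next y=1/5·3.640790+1/2·6.169617≈3.812967
n=9: y≈3.812967, sp=5, e=sp−y≈1.187033; I≈21.893523, D=e−e_prev≈-0.172176; u=3/4·1.187033+1/4·21.893523+1/4·(-0.172176)≈6.320612; next y=1/5·3.812967+1/2·6.320612≈3.922899
n=10: y≈3.922899, sp=5, e=sp−y≈1.077101; I≈22.970624, D=e−e_prev≈-0.109933; u=3/4·1.077101+1/4·22.970624+1/4·(-0.109933)≈6.522998; next y=1/5·3.922899+1/2·6.522998≈4.046079
n=11: y≈4.046079, sp=5, e=sp−y≈0.953921; I≈23.924545, D=e−e_prev≈-0.123180; u=3/4·0.953921+1/4·23.924545+1/4·(-0.123180)≈6.665782; next y=1/5·4.046079+1/2·6.665782≈4.142107
n=12: y≈4.142107, sp=5, e=sp−y≈0.857893; I≈24.782438, D=e−e_prev≈-0.096028; u=3/4·0.857893+1/4·24.782438+1/4·(-0.096028)≈6.815022; next y=1/5·4.142107+1/2·6.815022≈4.235933

0 5 6.250 0.000
1 5 2.344 3.125
2 5 5.254 1.797
3 5 4.236 2.986
4 5 5.376 2.715
5 5 5.234 3.231
6 5 5.765 3.263
7 5 5.868 3.535
8 5 6.170 3.641
9 5 6.321 3.813
10 5 6.523 3.923
11 5 6.666 4.046
12 5 6.815 4.142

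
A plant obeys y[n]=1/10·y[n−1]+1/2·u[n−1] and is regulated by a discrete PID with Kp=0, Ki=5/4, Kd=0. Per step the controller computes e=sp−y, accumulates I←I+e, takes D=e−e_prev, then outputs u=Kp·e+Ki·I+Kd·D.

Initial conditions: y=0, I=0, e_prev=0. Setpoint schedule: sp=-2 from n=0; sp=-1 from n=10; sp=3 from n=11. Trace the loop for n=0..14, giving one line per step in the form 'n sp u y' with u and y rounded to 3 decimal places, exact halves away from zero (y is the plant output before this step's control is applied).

(exact arithmetic carried between steps; '≈' marks a value shown rounded to 6 d.p. or computed from one; I and e_prev carry over from the previous line; the table rounds u and y to 3 d.p., halves away from zero)
n=0: y=0, sp=-2, e=sp−y=-2; I=-2, D=e−e_prev=-2; u=0·(-2)+5/4·(-2)+0·(-2)=-2.5; next y=1/10·0+1/2·(-2.5)=-1.25
n=1: y=-1.25, sp=-2, e=sp−y=-0.75; I=-2.75, D=e−e_prev=1.25; u=0·(-0.75)+5/4·(-2.75)+0·1.25=-3.4375; next y=1/10·(-1.25)+1/2·(-3.4375)=-1.84375
n=2: y=-1.84375, sp=-2, e=sp−y=-0.15625; I=-2.90625, D=e−e_prev=0.59375; u=0·(-0.15625)+5/4·(-2.90625)+0·0.59375≈-3.632813; next y=1/10·(-1.84375)+1/2·(-3.632813)≈-2.000781
n=3: y≈-2.000781, sp=-2, e=sp−y≈0.000781; I≈-2.905469, D=e−e_prev≈0.157031; u=0·0.000781+5/4·(-2.905469)+0·0.157031≈-3.631836; next y=1/10·(-2.000781)+1/2·(-3.631836)≈-2.015996
n=4: y≈-2.015996, sp=-2, e=sp−y≈0.015996; I≈-2.889473, D=e−e_prev≈0.015215; u=0·0.015996+5/4·(-2.889473)+0·0.015215≈-3.611841; next y=1/10·(-2.015996)+1/2·(-3.611841)≈-2.007520
n=5: y≈-2.007520, sp=-2, e=sp−y≈0.007520; I≈-2.881953, D=e−e_prev≈-0.008476; u=0·0.007520+5/4·(-2.881953)+0·(-0.008476)≈-3.602441; next y=1/10·(-2.007520)+1/2·(-3.602441)≈-2.001972
n=6: y≈-2.001972, sp=-2, e=sp−y≈0.001972; I≈-2.879980, D=e−e_prev≈-0.005548; u=0·0.001972+5/4·(-2.879980)+0·(-0.005548)≈-3.599975; next y=1/10·(-2.001972)+1/2·(-3.599975)≈-2.000185
n=7: y≈-2.000185, sp=-2, e=sp−y≈0.000185; I≈-2.879795, D=e−e_prev≈-0.001788; u=0·0.000185+5/4·(-2.879795)+0·(-0.001788)≈-3.599744; next y=1/10·(-2.000185)+1/2·(-3.599744)≈-1.999891
n=8: y≈-1.999891, sp=-2, e=sp−y≈-0.000109; I≈-2.879905, D=e−e_prev≈-0.000294; u=0·(-0.000109)+5/4·(-2.879905)+0·(-0.000294)≈-3.599881; next y=1/10·(-1.999891)+1/2·(-3.599881)≈-1.999930
n=9: y≈-1.999930, sp=-2, e=sp−y≈-0.000070; I≈-2.879975, D=e−e_prev≈0.000039; u=0·(-0.000070)+5/4·(-2.879975)+0·0.000039≈-3.599969; next y=1/10·(-1.999930)+1/2·(-3.599969)≈-1.999977
n=10: y≈-1.999977, sp=-1, e=sp−y≈0.999977; I≈-1.879998, D=e−e_prev≈1.000048; u=0·0.999977+5/4·(-1.879998)+0·1.000048≈-2.349997; next y=1/10·(-1.999977)+1/2·(-2.349997)≈-1.374996
n=11: y≈-1.374996, sp=3, e=sp−y≈4.374996; I≈2.494999, D=e−e_prev≈3.375019; u=0·4.374996+5/4·2.494999+0·3.375019≈3.118748; next y=1/10·(-1.374996)+1/2·3.118748≈1.421874
n=12: y≈1.421874, sp=3, e=sp−y≈1.578126; I≈4.073124, D=e−e_prev≈-2.796871; u=0·1.578126+5/4·4.073124+0·(-2.796871)≈5.091405; next y=1/10·1.421874+1/2·5.091405≈2.687890
n=13: y≈2.687890, sp=3, e=sp−y≈0.312110; I≈4.385234, D=e−e_prev≈-1.266016; u=0·0.312110+5/4·4.385234+0·(-1.266016)≈5.481543; next y=1/10·2.687890+1/2·5.481543≈3.009560
n=14: y≈3.009560, sp=3, e=sp−y≈-0.009560; I≈4.375674, D=e−e_prev≈-0.321670; u=0·(-0.009560)+5/4·4.375674+0·(-0.321670)≈5.469592; next y=1/10·3.009560+1/2·5.469592≈3.035752

0 -2 -2.500 0.000
1 -2 -3.438 -1.250
2 -2 -3.633 -1.844
3 -2 -3.632 -2.001
4 -2 -3.612 -2.016
5 -2 -3.602 -2.008
6 -2 -3.600 -2.002
7 -2 -3.600 -2.000
8 -2 -3.600 -2.000
9 -2 -3.600 -2.000
10 -1 -2.350 -2.000
11 3 3.119 -1.375
12 3 5.091 1.422
13 3 5.482 2.688
14 3 5.470 3.010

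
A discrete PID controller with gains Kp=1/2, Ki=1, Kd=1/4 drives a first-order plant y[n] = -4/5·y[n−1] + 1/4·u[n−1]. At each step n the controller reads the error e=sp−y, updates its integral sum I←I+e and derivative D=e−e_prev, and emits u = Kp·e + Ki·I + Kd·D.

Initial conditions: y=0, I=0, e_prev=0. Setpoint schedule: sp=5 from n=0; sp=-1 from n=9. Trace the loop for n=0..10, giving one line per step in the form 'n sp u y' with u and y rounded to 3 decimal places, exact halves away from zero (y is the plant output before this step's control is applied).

(exact arithmetic carried between steps; '≈' marks a value shown rounded to 6 d.p. or computed from one; I and e_prev carry over from the previous line; the table rounds u and y to 3 d.p., halves away from zero)
n=0: y=0, sp=5, e=sp−y=5; I=5, D=e−e_prev=5; u=1/2·5+1·5+1/4·5=8.75; next y=-4/5·0+1/4·8.75=2.1875
n=1: y=2.1875, sp=5, e=sp−y=2.8125; I=7.8125, D=e−e_prev=-2.1875; u=1/2·2.8125+1·7.8125+1/4·(-2.1875)=8.671875; next y=-4/5·2.1875+1/4·8.671875≈0.417969
n=2: y≈0.417969, sp=5, e=sp−y≈4.582031; I≈12.394531, D=e−e_prev≈1.769531; u=1/2·4.582031+1·12.394531+1/4·1.769531≈15.127930; next y=-4/5·0.417969+1/4·15.127930≈3.447607
n=3: y≈3.447607, sp=5, e=sp−y≈1.552393; I≈13.946924, D=e−e_prev≈-3.029639; u=1/2·1.552393+1·13.946924+1/4·(-3.029639)≈13.965710; next y=-4/5·3.447607+1/4·13.965710≈0.733342
n=4: y≈0.733342, sp=5, e=sp−y≈4.266658; I≈18.213582, D=e−e_prev≈2.714266; u=1/2·4.266658+1·18.213582+1/4·2.714266≈21.025478; next y=-4/5·0.733342+1/4·21.025478≈4.669696
n=5: y≈4.669696, sp=5, e=sp−y≈0.330304; I≈18.543886, D=e−e_prev≈-3.936354; u=1/2·0.330304+1·18.543886+1/4·(-3.936354)≈17.724949; next y=-4/5·4.669696+1/4·17.724949≈0.695480
n=6: y≈0.695480, sp=5, e=sp−y≈4.304520; I≈22.848406, D=e−e_prev≈3.974216; u=1/2·4.304520+1·22.848406+1/4·3.974216≈25.994219; next y=-4/5·0.695480+1/4·25.994219≈5.942170
n=7: y≈5.942170, sp=5, e=sp−y≈-0.942170; I≈21.906235, D=e−e_prev≈-5.246690; u=1/2·(-0.942170)+1·21.906235+1/4·(-5.246690)≈20.123477; next y=-4/5·5.942170+1/4·20.123477≈0.277133
n=8: y≈0.277133, sp=5, e=sp−y≈4.722867; I≈26.629102, D=e−e_prev≈5.665037; u=1/2·4.722867+1·26.629102+1/4·5.665037≈30.406795; next y=-4/5·0.277133+1/4·30.406795≈7.379992
n=9: y≈7.379992, sp=-1, e=sp−y≈-8.379992; I≈18.249110, D=e−e_prev≈-13.102859; u=1/2·(-8.379992)+1·18.249110+1/4·(-13.102859)≈10.783399; next y=-4/5·7.379992+1/4·10.783399≈-3.208144
n=10: y≈-3.208144, sp=-1, e=sp−y≈2.208144; I≈20.457254, D=e−e_prev≈10.588137; u=1/2·2.208144+1·20.457254+1/4·10.588137≈24.208360; next y=-4/5·(-3.208144)+1/4·24.208360≈8.618605

0 5 8.750 0.000
1 5 8.672 2.188
2 5 15.128 0.418
3 5 13.966 3.448
4 5 21.025 0.733
5 5 17.725 4.670
6 5 25.994 0.695
7 5 20.123 5.942
8 5 30.407 0.277
9 -1 10.783 7.380
10 -1 24.208 -3.208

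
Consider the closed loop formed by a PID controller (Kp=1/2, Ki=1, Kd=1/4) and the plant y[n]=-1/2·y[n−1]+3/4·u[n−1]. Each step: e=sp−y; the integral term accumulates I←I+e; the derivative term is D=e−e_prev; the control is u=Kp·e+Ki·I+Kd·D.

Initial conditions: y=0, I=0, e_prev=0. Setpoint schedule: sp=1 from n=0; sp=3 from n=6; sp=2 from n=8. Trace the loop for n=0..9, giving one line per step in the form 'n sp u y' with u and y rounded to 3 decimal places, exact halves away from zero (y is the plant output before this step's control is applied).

(exact arithmetic carried between steps; '≈' marks a value shown rounded to 6 d.p. or computed from one; I and e_prev carry over from the previous line; the table rounds u and y to 3 d.p., halves away from zero)
n=0: y=0, sp=1, e=sp−y=1; I=1, D=e−e_prev=1; u=1/2·1+1·1+1/4·1=1.75; next y=-1/2·0+3/4·1.75=1.3125
n=1: y=1.3125, sp=1, e=sp−y=-0.3125; I=0.6875, D=e−e_prev=-1.3125; u=1/2·(-0.3125)+1·0.6875+1/4·(-1.3125)=0.203125; next y=-1/2·1.3125+3/4·0.203125≈-0.503906
n=2: y≈-0.503906, sp=1, e=sp−y≈1.503906; I≈2.191406, D=e−e_prev≈1.816406; u=1/2·1.503906+1·2.191406+1/4·1.816406≈3.397461; next y=-1/2·(-0.503906)+3/4·3.397461≈2.800049
n=3: y≈2.800049, sp=1, e=sp−y≈-1.800049; I≈0.391357, D=e−e_prev≈-3.303955; u=1/2·(-1.800049)+1·0.391357+1/4·(-3.303955)≈-1.334656; next y=-1/2·2.800049+3/4·(-1.334656)≈-2.401016
n=4: y≈-2.401016, sp=1, e=sp−y≈3.401016; I≈3.792374, D=e−e_prev≈5.201065; u=1/2·3.401016+1·3.792374+1/4·5.201065≈6.793148; next y=-1/2·(-2.401016)+3/4·6.793148≈6.295369
n=5: y≈6.295369, sp=1, e=sp−y≈-5.295369; I≈-1.502995, D=e−e_prev≈-8.696385; u=1/2·(-5.295369)+1·(-1.502995)+1/4·(-8.696385)≈-6.324776; next y=-1/2·6.295369+3/4·(-6.324776)≈-7.891267
n=6: y≈-7.891267, sp=3, e=sp−y≈10.891267; I≈9.388271, D=e−e_prev≈16.186636; u=1/2·10.891267+1·9.388271+1/4·16.186636≈18.880564; next y=-1/2·(-7.891267)+3/4·18.880564≈18.106056
n=7: y≈18.106056, sp=3, e=sp−y≈-15.106056; I≈-5.717785, D=e−e_prev≈-25.997323; u=1/2·(-15.106056)+1·(-5.717785)+1/4·(-25.997323)≈-19.770144; next y=-1/2·18.106056+3/4·(-19.770144)≈-23.880636
n=8: y≈-23.880636, sp=2, e=sp−y≈25.880636; I≈20.162851, D=e−e_prev≈40.986692; u=1/2·25.880636+1·20.162851+1/4·40.986692≈43.349842; next y=-1/2·(-23.880636)+3/4·43.349842≈44.452700
n=9: y≈44.452700, sp=2, e=sp−y≈-42.452700; I≈-22.289849, D=e−e_prev≈-68.333336; u=1/2·(-42.452700)+1·(-22.289849)+1/4·(-68.333336)≈-60.599532; next y=-1/2·44.452700+3/4·(-60.599532)≈-67.675999

0 1 1.750 0.000
1 1 0.203 1.313
2 1 3.397 -0.504
3 1 -1.335 2.800
4 1 6.793 -2.401
5 1 -6.325 6.295
6 3 18.881 -7.891
7 3 -19.770 18.106
8 2 43.350 -23.881
9 2 -60.600 44.453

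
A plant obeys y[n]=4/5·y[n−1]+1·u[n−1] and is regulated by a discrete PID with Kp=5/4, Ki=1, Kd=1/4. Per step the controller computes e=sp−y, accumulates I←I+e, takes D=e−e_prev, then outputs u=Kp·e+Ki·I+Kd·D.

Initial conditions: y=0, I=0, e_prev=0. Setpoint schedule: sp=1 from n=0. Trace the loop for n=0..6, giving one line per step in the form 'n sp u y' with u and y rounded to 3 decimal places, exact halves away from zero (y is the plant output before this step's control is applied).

0 1 2.500 0.000
1 1 -3.000 2.500
2 1 4.875 -1.000
3 1 -6.688 4.075
4 1 10.263 -3.428
5 1 -14.556 7.521
6 1 21.810 -8.539

(exact arithmetic carried between steps; '≈' marks a value shown rounded to 6 d.p. or computed from one; I and e_prev carry over from the previous line; the table rounds u and y to 3 d.p., halves away from zero)
n=0: y=0, sp=1, e=sp−y=1; I=1, D=e−e_prev=1; u=5/4·1+1·1+1/4·1=2.5; next y=4/5·0+1·2.5=2.5
n=1: y=2.5, sp=1, e=sp−y=-1.5; I=-0.5, D=e−e_prev=-2.5; u=5/4·(-1.5)+1·(-0.5)+1/4·(-2.5)=-3; next y=4/5·2.5+1·(-3)=-1
n=2: y=-1, sp=1, e=sp−y=2; I=1.5, D=e−e_prev=3.5; u=5/4·2+1·1.5+1/4·3.5=4.875; next y=4/5·(-1)+1·4.875=4.075
n=3: y=4.075, sp=1, e=sp−y=-3.075; I=-1.575, D=e−e_prev=-5.075; u=5/4·(-3.075)+1·(-1.575)+1/4·(-5.075)=-6.6875; next y=4/5·4.075+1·(-6.6875)=-3.4275
n=4: y=-3.4275, sp=1, e=sp−y=4.4275; I=2.8525, D=e−e_prev=7.5025; u=5/4·4.4275+1·2.8525+1/4·7.5025=10.2625; next y=4/5·(-3.4275)+1·10.2625=7.5205
n=5: y=7.5205, sp=1, e=sp−y=-6.5205; I=-3.668, D=e−e_prev=-10.948; u=5/4·(-6.5205)+1·(-3.668)+1/4·(-10.948)=-14.555625; next y=4/5·7.5205+1·(-14.555625)=-8.539225
n=6: y=-8.539225, sp=1, e=sp−y=9.539225; I=5.871225, D=e−e_prev=16.059725; u=5/4·9.539225+1·5.871225+1/4·16.059725≈21.810188; next y=4/5·(-8.539225)+1·21.810188≈14.978808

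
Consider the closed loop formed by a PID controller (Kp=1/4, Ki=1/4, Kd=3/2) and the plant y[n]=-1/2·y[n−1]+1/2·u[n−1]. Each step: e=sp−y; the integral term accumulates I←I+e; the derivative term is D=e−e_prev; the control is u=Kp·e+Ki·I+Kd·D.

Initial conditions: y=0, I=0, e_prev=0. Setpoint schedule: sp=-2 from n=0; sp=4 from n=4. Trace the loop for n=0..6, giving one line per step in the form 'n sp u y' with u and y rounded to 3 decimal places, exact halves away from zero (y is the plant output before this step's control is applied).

0 -2 -4.000 0.000
1 -2 2.500 -2.000
2 -2 -9.000 2.250
3 -2 12.063 -5.625
4 4 -15.781 8.844
5 4 38.023 -12.313
6 4 -64.594 25.168

(exact arithmetic carried between steps; '≈' marks a value shown rounded to 6 d.p. or computed from one; I and e_prev carry over from the previous line; the table rounds u and y to 3 d.p., halves away from zero)
n=0: y=0, sp=-2, e=sp−y=-2; I=-2, D=e−e_prev=-2; u=1/4·(-2)+1/4·(-2)+3/2·(-2)=-4; next y=-1/2·0+1/2·(-4)=-2
n=1: y=-2, sp=-2, e=sp−y=0; I=-2, D=e−e_prev=2; u=1/4·0+1/4·(-2)+3/2·2=2.5; next y=-1/2·(-2)+1/2·2.5=2.25
n=2: y=2.25, sp=-2, e=sp−y=-4.25; I=-6.25, D=e−e_prev=-4.25; u=1/4·(-4.25)+1/4·(-6.25)+3/2·(-4.25)=-9; next y=-1/2·2.25+1/2·(-9)=-5.625
n=3: y=-5.625, sp=-2, e=sp−y=3.625; I=-2.625, D=e−e_prev=7.875; u=1/4·3.625+1/4·(-2.625)+3/2·7.875=12.0625; next y=-1/2·(-5.625)+1/2·12.0625=8.84375
n=4: y=8.84375, sp=4, e=sp−y=-4.84375; I=-7.46875, D=e−e_prev=-8.46875; u=1/4·(-4.84375)+1/4·(-7.46875)+3/2·(-8.46875)=-15.78125; next y=-1/2·8.84375+1/2·(-15.78125)=-12.3125
n=5: y=-12.3125, sp=4, e=sp−y=16.3125; I=8.84375, D=e−e_prev=21.15625; u=1/4·16.3125+1/4·8.84375+3/2·21.15625≈38.023438; next y=-1/2·(-12.3125)+1/2·38.023438≈25.167969
n=6: y≈25.167969, sp=4, e=sp−y≈-21.167969; I≈-12.324219, D=e−e_prev≈-37.480469; u=1/4·(-21.167969)+1/4·(-12.324219)+3/2·(-37.480469)≈-64.59375; next y=-1/2·25.167969+1/2·(-64.59375)≈-44.880859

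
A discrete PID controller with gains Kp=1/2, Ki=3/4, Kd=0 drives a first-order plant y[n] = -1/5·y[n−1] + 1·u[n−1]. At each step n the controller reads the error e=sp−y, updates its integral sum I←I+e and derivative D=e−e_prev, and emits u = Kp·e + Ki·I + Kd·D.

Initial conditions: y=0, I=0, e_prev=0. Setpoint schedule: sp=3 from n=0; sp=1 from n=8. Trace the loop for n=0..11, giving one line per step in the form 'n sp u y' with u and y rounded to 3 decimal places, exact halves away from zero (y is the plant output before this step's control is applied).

0 3 3.750 0.000
1 3 1.313 3.750
2 3 4.734 0.563
3 3 1.488 4.622
4 3 5.344 0.564
5 3 1.337 5.232
6 3 5.839 0.291
7 3 1.008 5.781
8 1 3.834 -0.148
9 1 -0.320 3.864
10 1 3.728 -1.092
11 1 -1.001 3.946

(exact arithmetic carried between steps; '≈' marks a value shown rounded to 6 d.p. or computed from one; I and e_prev carry over from the previous line; the table rounds u and y to 3 d.p., halves away from zero)
n=0: y=0, sp=3, e=sp−y=3; I=3, D=e−e_prev=3; u=1/2·3+3/4·3+0·3=3.75; next y=-1/5·0+1·3.75=3.75
n=1: y=3.75, sp=3, e=sp−y=-0.75; I=2.25, D=e−e_prev=-3.75; u=1/2·(-0.75)+3/4·2.25+0·(-3.75)=1.3125; next y=-1/5·3.75+1·1.3125=0.5625
n=2: y=0.5625, sp=3, e=sp−y=2.4375; I=4.6875, D=e−e_prev=3.1875; u=1/2·2.4375+3/4·4.6875+0·3.1875=4.734375; next y=-1/5·0.5625+1·4.734375=4.621875
n=3: y=4.621875, sp=3, e=sp−y=-1.621875; I=3.065625, D=e−e_prev=-4.059375; u=1/2·(-1.621875)+3/4·3.065625+0·(-4.059375)≈1.488281; next y=-1/5·4.621875+1·1.488281≈0.563906
n=4: y≈0.563906, sp=3, e=sp−y≈2.436094; I≈5.501719, D=e−e_prev≈4.057969; u=1/2·2.436094+3/4·5.501719+0·4.057969≈5.344336; next y=-1/5·0.563906+1·5.344336≈5.231555
n=5: y≈5.231555, sp=3, e=sp−y≈-2.231555; I≈3.270164, D=e−e_prev≈-4.667648; u=1/2·(-2.231555)+3/4·3.270164+0·(-4.667648)≈1.336846; next y=-1/5·5.231555+1·1.336846≈0.290535
n=6: y≈0.290535, sp=3, e=sp−y≈2.709465; I≈5.979629, D=e−e_prev≈4.941020; u=1/2·2.709465+3/4·5.979629+0·4.941020≈5.839455; next y=-1/5·0.290535+1·5.839455≈5.781348
n=7: y≈5.781348, sp=3, e=sp−y≈-2.781348; I≈3.198282, D=e−e_prev≈-5.490813; u=1/2·(-2.781348)+3/4·3.198282+0·(-5.490813)≈1.008037; next y=-1/5·5.781348+1·1.008037≈-0.148232
n=8: y≈-0.148232, sp=1, e=sp−y≈1.148232; I≈4.346514, D=e−e_prev≈3.929580; u=1/2·1.148232+3/4·4.346514+0·3.929580≈3.834001; next y=-1/5·(-0.148232)+1·3.834001≈3.863648
n=9: y≈3.863648, sp=1, e=sp−y≈-2.863648; I≈1.482866, D=e−e_prev≈-4.011880; u=1/2·(-2.863648)+3/4·1.482866+0·(-4.011880)≈-0.319674; next y=-1/5·3.863648+1·(-0.319674)≈-1.092404
n=10: y≈-1.092404, sp=1, e=sp−y≈2.092404; I≈3.575270, D=e−e_prev≈4.956052; u=1/2·2.092404+3/4·3.575270+0·4.956052≈3.727654; next y=-1/5·(-1.092404)+1·3.727654≈3.946135
n=11: y≈3.946135, sp=1, e=sp−y≈-2.946135; I≈0.629135, D=e−e_prev≈-5.038539; u=1/2·(-2.946135)+3/4·0.629135+0·(-5.038539)≈-1.001217; next y=-1/5·3.946135+1·(-1.001217)≈-1.790444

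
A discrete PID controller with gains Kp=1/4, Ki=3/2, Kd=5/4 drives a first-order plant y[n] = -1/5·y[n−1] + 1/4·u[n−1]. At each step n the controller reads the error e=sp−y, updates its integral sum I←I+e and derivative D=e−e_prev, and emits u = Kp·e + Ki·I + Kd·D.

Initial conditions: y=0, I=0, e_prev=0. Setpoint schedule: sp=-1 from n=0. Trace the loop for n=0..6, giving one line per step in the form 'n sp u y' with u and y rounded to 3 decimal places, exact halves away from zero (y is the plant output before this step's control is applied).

(exact arithmetic carried between steps; '≈' marks a value shown rounded to 6 d.p. or computed from one; I and e_prev carry over from the previous line; the table rounds u and y to 3 d.p., halves away from zero)
n=0: y=0, sp=-1, e=sp−y=-1; I=-1, D=e−e_prev=-1; u=1/4·(-1)+3/2·(-1)+5/4·(-1)=-3; next y=-1/5·0+1/4·(-3)=-0.75
n=1: y=-0.75, sp=-1, e=sp−y=-0.25; I=-1.25, D=e−e_prev=0.75; u=1/4·(-0.25)+3/2·(-1.25)+5/4·0.75=-1; next y=-1/5·(-0.75)+1/4·(-1)=-0.1
n=2: y=-0.1, sp=-1, e=sp−y=-0.9; I=-2.15, D=e−e_prev=-0.65; u=1/4·(-0.9)+3/2·(-2.15)+5/4·(-0.65)=-4.2625; next y=-1/5·(-0.1)+1/4·(-4.2625)=-1.045625
n=3: y=-1.045625, sp=-1, e=sp−y=0.045625; I=-2.104375, D=e−e_prev=0.945625; u=1/4·0.045625+3/2·(-2.104375)+5/4·0.945625=-1.963125; next y=-1/5·(-1.045625)+1/4·(-1.963125)≈-0.281656
n=4: y≈-0.281656, sp=-1, e=sp−y≈-0.718344; I≈-2.822719, D=e−e_prev≈-0.763969; u=1/4·(-0.718344)+3/2·(-2.822719)+5/4·(-0.763969)≈-5.368625; next y=-1/5·(-0.281656)+1/4·(-5.368625)≈-1.285825
n=5: y=-1.285825, sp=-1, e=sp−y=0.285825; I≈-2.536894, D=e−e_prev≈1.004169; u=1/4·0.285825+3/2·(-2.536894)+5/4·1.004169≈-2.478673; next y=-1/5·(-1.285825)+1/4·(-2.478673)≈-0.362503
n=6: y≈-0.362503, sp=-1, e=sp−y≈-0.637497; I≈-3.174390, D=e−e_prev≈-0.923322; u=1/4·(-0.637497)+3/2·(-3.174390)+5/4·(-0.923322)≈-6.075112; next y=-1/5·(-0.362503)+1/4·(-6.075112)≈-1.446277

0 -1 -3.000 0.000
1 -1 -1.000 -0.750
2 -1 -4.263 -0.100
3 -1 -1.963 -1.046
4 -1 -5.369 -0.282
5 -1 -2.479 -1.286
6 -1 -6.075 -0.363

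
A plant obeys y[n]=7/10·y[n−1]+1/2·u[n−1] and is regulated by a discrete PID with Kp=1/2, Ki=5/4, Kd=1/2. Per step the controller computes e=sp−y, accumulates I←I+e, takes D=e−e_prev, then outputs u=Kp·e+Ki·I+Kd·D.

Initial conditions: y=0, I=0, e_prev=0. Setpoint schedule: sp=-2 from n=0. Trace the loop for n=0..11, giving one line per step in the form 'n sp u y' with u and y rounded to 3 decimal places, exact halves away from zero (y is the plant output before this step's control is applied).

(exact arithmetic carried between steps; '≈' marks a value shown rounded to 6 d.p. or computed from one; I and e_prev carry over from the previous line; the table rounds u and y to 3 d.p., halves away from zero)
n=0: y=0, sp=-2, e=sp−y=-2; I=-2, D=e−e_prev=-2; u=1/2·(-2)+5/4·(-2)+1/2·(-2)=-4.5; next y=7/10·0+1/2·(-4.5)=-2.25
n=1: y=-2.25, sp=-2, e=sp−y=0.25; I=-1.75, D=e−e_prev=2.25; u=1/2·0.25+5/4·(-1.75)+1/2·2.25=-0.9375; next y=7/10·(-2.25)+1/2·(-0.9375)=-2.04375
n=2: y=-2.04375, sp=-2, e=sp−y=0.04375; I=-1.70625, D=e−e_prev=-0.20625; u=1/2·0.04375+5/4·(-1.70625)+1/2·(-0.20625)≈-2.214063; next y=7/10·(-2.04375)+1/2·(-2.214063)≈-2.537656
n=3: y≈-2.537656, sp=-2, e=sp−y≈0.537656; I≈-1.168594, D=e−e_prev≈0.493906; u=1/2·0.537656+5/4·(-1.168594)+1/2·0.493906≈-0.944961; next y=7/10·(-2.537656)+1/2·(-0.944961)≈-2.248840
n=4: y≈-2.248840, sp=-2, e=sp−y≈0.248840; I≈-0.919754, D=e−e_prev≈-0.288816; u=1/2·0.248840+5/4·(-0.919754)+1/2·(-0.288816)≈-1.169681; next y=7/10·(-2.248840)+1/2·(-1.169681)≈-2.159028
n=5: y≈-2.159028, sp=-2, e=sp−y≈0.159028; I≈-0.760726, D=e−e_prev≈-0.089812; u=1/2·0.159028+5/4·(-0.760726)+1/2·(-0.089812)≈-0.916299; next y=7/10·(-2.159028)+1/2·(-0.916299)≈-1.969469
n=6: y≈-1.969469, sp=-2, e=sp−y≈-0.030531; I≈-0.791257, D=e−e_prev≈-0.189559; u=1/2·(-0.030531)+5/4·(-0.791257)+1/2·(-0.189559)≈-1.099116; next y=7/10·(-1.969469)+1/2·(-1.099116)≈-1.928186
n=7: y≈-1.928186, sp=-2, e=sp−y≈-0.071814; I≈-0.863070, D=e−e_prev≈-0.041283; u=1/2·(-0.071814)+5/4·(-0.863070)+1/2·(-0.041283)≈-1.135386; next y=7/10·(-1.928186)+1/2·(-1.135386)≈-1.917423
n=8: y≈-1.917423, sp=-2, e=sp−y≈-0.082577; I≈-0.945647, D=e−e_prev≈-0.010763; u=1/2·(-0.082577)+5/4·(-0.945647)+1/2·(-0.010763)≈-1.228728; next y=7/10·(-1.917423)+1/2·(-1.228728)≈-1.956561
n=9: y≈-1.956561, sp=-2, e=sp−y≈-0.043439; I≈-0.989086, D=e−e_prev≈0.039137; u=1/2·(-0.043439)+5/4·(-0.989086)+1/2·0.039137≈-1.238509; next y=7/10·(-1.956561)+1/2·(-1.238509)≈-1.988847
n=10: y≈-1.988847, sp=-2, e=sp−y≈-0.011153; I≈-1.000239, D=e−e_prev≈0.032286; u=1/2·(-0.011153)+5/4·(-1.000239)+1/2·0.032286≈-1.239733; next y=7/10·(-1.988847)+1/2·(-1.239733)≈-2.012059
n=11: y≈-2.012059, sp=-2, e=sp−y≈0.012059; I≈-0.988180, D=e−e_prev≈0.023212; u=1/2·0.012059+5/4·(-0.988180)+1/2·0.023212≈-1.217590; next y=7/10·(-2.012059)+1/2·(-1.217590)≈-2.017236

0 -2 -4.500 0.000
1 -2 -0.938 -2.250
2 -2 -2.214 -2.044
3 -2 -0.945 -2.538
4 -2 -1.170 -2.249
5 -2 -0.916 -2.159
6 -2 -1.099 -1.969
7 -2 -1.135 -1.928
8 -2 -1.229 -1.917
9 -2 -1.239 -1.957
10 -2 -1.240 -1.989
11 -2 -1.218 -2.012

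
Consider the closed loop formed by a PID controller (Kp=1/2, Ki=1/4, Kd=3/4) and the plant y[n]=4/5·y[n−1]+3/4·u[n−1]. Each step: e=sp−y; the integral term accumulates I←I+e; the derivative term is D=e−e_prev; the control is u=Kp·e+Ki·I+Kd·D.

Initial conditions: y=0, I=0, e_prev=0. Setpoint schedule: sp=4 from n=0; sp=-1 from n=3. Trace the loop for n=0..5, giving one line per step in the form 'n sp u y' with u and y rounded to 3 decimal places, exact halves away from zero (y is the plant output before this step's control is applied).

(exact arithmetic carried between steps; '≈' marks a value shown rounded to 6 d.p. or computed from one; I and e_prev carry over from the previous line; the table rounds u and y to 3 d.p., halves away from zero)
n=0: y=0, sp=4, e=sp−y=4; I=4, D=e−e_prev=4; u=1/2·4+1/4·4+3/4·4=6; next y=4/5·0+3/4·6=4.5
n=1: y=4.5, sp=4, e=sp−y=-0.5; I=3.5, D=e−e_prev=-4.5; u=1/2·(-0.5)+1/4·3.5+3/4·(-4.5)=-2.75; next y=4/5·4.5+3/4·(-2.75)=1.5375
n=2: y=1.5375, sp=4, e=sp−y=2.4625; I=5.9625, D=e−e_prev=2.9625; u=1/2·2.4625+1/4·5.9625+3/4·2.9625=4.94375; next y=4/5·1.5375+3/4·4.94375≈4.937813
n=3: y≈4.937813, sp=-1, e=sp−y≈-5.937813; I≈0.024688, D=e−e_prev≈-8.400313; u=1/2·(-5.937813)+1/4·0.024688+3/4·(-8.400313)≈-9.262969; next y=4/5·4.937813+3/4·(-9.262969)≈-2.996977
n=4: y≈-2.996977, sp=-1, e=sp−y≈1.996977; I≈2.021664, D=e−e_prev≈7.934789; u=1/2·1.996977+1/4·2.021664+3/4·7.934789≈7.454996; next y=4/5·(-2.996977)+3/4·7.454996≈3.193666
n=5: y≈3.193666, sp=-1, e=sp−y≈-4.193666; I≈-2.172002, D=e−e_prev≈-6.190642; u=1/2·(-4.193666)+1/4·(-2.172002)+3/4·(-6.190642)≈-7.282815; next y=4/5·3.193666+3/4·(-7.282815)≈-2.907179

0 4 6.000 0.000
1 4 -2.750 4.500
2 4 4.944 1.538
3 -1 -9.263 4.938
4 -1 7.455 -2.997
5 -1 -7.283 3.194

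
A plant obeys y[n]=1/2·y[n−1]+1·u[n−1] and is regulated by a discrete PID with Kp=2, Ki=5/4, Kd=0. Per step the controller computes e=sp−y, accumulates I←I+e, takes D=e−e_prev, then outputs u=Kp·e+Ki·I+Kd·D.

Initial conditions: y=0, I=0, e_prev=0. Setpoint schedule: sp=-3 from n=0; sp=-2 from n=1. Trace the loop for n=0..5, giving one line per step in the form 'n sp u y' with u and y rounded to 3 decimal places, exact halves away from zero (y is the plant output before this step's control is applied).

(exact arithmetic carried between steps; '≈' marks a value shown rounded to 6 d.p. or computed from one; I and e_prev carry over from the previous line; the table rounds u and y to 3 d.p., halves away from zero)
n=0: y=0, sp=-3, e=sp−y=-3; I=-3, D=e−e_prev=-3; u=2·(-3)+5/4·(-3)+0·(-3)=-9.75; next y=1/2·0+1·(-9.75)=-9.75
n=1: y=-9.75, sp=-2, e=sp−y=7.75; I=4.75, D=e−e_prev=10.75; u=2·7.75+5/4·4.75+0·10.75=21.4375; next y=1/2·(-9.75)+1·21.4375=16.5625
n=2: y=16.5625, sp=-2, e=sp−y=-18.5625; I=-13.8125, D=e−e_prev=-26.3125; u=2·(-18.5625)+5/4·(-13.8125)+0·(-26.3125)=-54.390625; next y=1/2·16.5625+1·(-54.390625)=-46.109375
n=3: y=-46.109375, sp=-2, e=sp−y=44.109375; I=30.296875, D=e−e_prev=62.671875; u=2·44.109375+5/4·30.296875+0·62.671875≈126.089844; next y=1/2·(-46.109375)+1·126.089844≈103.035156
n=4: y≈103.035156, sp=-2, e=sp−y≈-105.035156; I≈-74.738281, D=e−e_prev≈-149.144531; u=2·(-105.035156)+5/4·(-74.738281)+0·(-149.144531)≈-303.493164; next y=1/2·103.035156+1·(-303.493164)≈-251.975586
n=5: y≈-251.975586, sp=-2, e=sp−y≈249.975586; I≈175.237305, D=e−e_prev≈355.010742; u=2·249.975586+5/4·175.237305+0·355.010742≈718.997803; next y=1/2·(-251.975586)+1·718.997803≈593.010010

0 -3 -9.750 0.000
1 -2 21.438 -9.750
2 -2 -54.391 16.563
3 -2 126.090 -46.109
4 -2 -303.493 103.035
5 -2 718.998 -251.976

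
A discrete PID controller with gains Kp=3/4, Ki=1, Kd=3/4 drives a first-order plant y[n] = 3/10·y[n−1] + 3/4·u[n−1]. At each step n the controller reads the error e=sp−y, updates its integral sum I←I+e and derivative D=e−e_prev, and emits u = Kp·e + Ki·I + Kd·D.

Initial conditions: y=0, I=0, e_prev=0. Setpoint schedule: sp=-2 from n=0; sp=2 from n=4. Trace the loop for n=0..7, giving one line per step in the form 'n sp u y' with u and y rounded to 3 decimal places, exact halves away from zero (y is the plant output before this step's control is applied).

(exact arithmetic carried between steps; '≈' marks a value shown rounded to 6 d.p. or computed from one; I and e_prev carry over from the previous line; the table rounds u and y to 3 d.p., halves away from zero)
n=0: y=0, sp=-2, e=sp−y=-2; I=-2, D=e−e_prev=-2; u=3/4·(-2)+1·(-2)+3/4·(-2)=-5; next y=3/10·0+3/4·(-5)=-3.75
n=1: y=-3.75, sp=-2, e=sp−y=1.75; I=-0.25, D=e−e_prev=3.75; u=3/4·1.75+1·(-0.25)+3/4·3.75=3.875; next y=3/10·(-3.75)+3/4·3.875=1.78125
n=2: y=1.78125, sp=-2, e=sp−y=-3.78125; I=-4.03125, D=e−e_prev=-5.53125; u=3/4·(-3.78125)+1·(-4.03125)+3/4·(-5.53125)=-11.015625; next y=3/10·1.78125+3/4·(-11.015625)≈-7.727344
n=3: y≈-7.727344, sp=-2, e=sp−y≈5.727344; I≈1.696094, D=e−e_prev≈9.508594; u=3/4·5.727344+1·1.696094+3/4·9.508594≈13.123047; next y=3/10·(-7.727344)+3/4·13.123047≈7.524082
n=4: y≈7.524082, sp=2, e=sp−y≈-5.524082; I≈-3.827988, D=e−e_prev≈-11.251426; u=3/4·(-5.524082)+1·(-3.827988)+3/4·(-11.251426)≈-16.409619; next y=3/10·7.524082+3/4·(-16.409619)≈-10.049990
n=5: y≈-10.049990, sp=2, e=sp−y≈12.049990; I≈8.222001, D=e−e_prev≈17.574072; u=3/4·12.049990+1·8.222001+3/4·17.574072≈30.440048; next y=3/10·(-10.049990)+3/4·30.440048≈19.815039
n=6: y≈19.815039, sp=2, e=sp−y≈-17.815039; I≈-9.593037, D=e−e_prev≈-29.865029; u=3/4·(-17.815039)+1·(-9.593037)+3/4·(-29.865029)≈-45.353088; next y=3/10·19.815039+3/4·(-45.353088)≈-28.070304
n=7: y≈-28.070304, sp=2, e=sp−y≈30.070304; I≈20.477267, D=e−e_prev≈47.885343; u=3/4·30.070304+1·20.477267+3/4·47.885343≈78.944002; next y=3/10·(-28.070304)+3/4·78.944002≈50.786910

0 -2 -5.000 0.000
1 -2 3.875 -3.750
2 -2 -11.016 1.781
3 -2 13.123 -7.727
4 2 -16.410 7.524
5 2 30.440 -10.050
6 2 -45.353 19.815
7 2 78.944 -28.070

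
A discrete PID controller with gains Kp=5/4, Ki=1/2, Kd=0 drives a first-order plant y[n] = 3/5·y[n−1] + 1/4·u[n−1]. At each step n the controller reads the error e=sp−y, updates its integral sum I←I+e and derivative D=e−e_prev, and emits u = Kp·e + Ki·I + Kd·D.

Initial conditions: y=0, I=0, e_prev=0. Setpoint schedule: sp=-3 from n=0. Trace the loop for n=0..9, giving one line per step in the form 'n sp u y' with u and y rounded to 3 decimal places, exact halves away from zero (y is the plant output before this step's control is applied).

0 -3 -5.250 0.000
1 -3 -4.453 -1.313
2 -3 -4.267 -1.901
3 -3 -4.281 -2.207
4 -3 -4.349 -2.395
5 -3 -4.425 -2.524
6 -3 -4.494 -2.621
7 -3 -4.552 -2.696
8 -3 -4.600 -2.756
9 -3 -4.638 -2.803

(exact arithmetic carried between steps; '≈' marks a value shown rounded to 6 d.p. or computed from one; I and e_prev carry over from the previous line; the table rounds u and y to 3 d.p., halves away from zero)
n=0: y=0, sp=-3, e=sp−y=-3; I=-3, D=e−e_prev=-3; u=5/4·(-3)+1/2·(-3)+0·(-3)=-5.25; next y=3/5·0+1/4·(-5.25)=-1.3125
n=1: y=-1.3125, sp=-3, e=sp−y=-1.6875; I=-4.6875, D=e−e_prev=1.3125; u=5/4·(-1.6875)+1/2·(-4.6875)+0·1.3125=-4.453125; next y=3/5·(-1.3125)+1/4·(-4.453125)≈-1.900781
n=2: y≈-1.900781, sp=-3, e=sp−y≈-1.099219; I≈-5.786719, D=e−e_prev≈0.588281; u=5/4·(-1.099219)+1/2·(-5.786719)+0·0.588281≈-4.267383; next y=3/5·(-1.900781)+1/4·(-4.267383)≈-2.207314
n=3: y≈-2.207314, sp=-3, e=sp−y≈-0.792686; I≈-6.579404, D=e−e_prev≈0.306533; u=5/4·(-0.792686)+1/2·(-6.579404)+0·0.306533≈-4.280559; next y=3/5·(-2.207314)+1/4·(-4.280559)≈-2.394528
n=4: y≈-2.394528, sp=-3, e=sp−y≈-0.605472; I≈-7.184876, D=e−e_prev≈0.187214; u=5/4·(-0.605472)+1/2·(-7.184876)+0·0.187214≈-4.349277; next y=3/5·(-2.394528)+1/4·(-4.349277)≈-2.524036
n=5: y≈-2.524036, sp=-3, e=sp−y≈-0.475964; I≈-7.660839, D=e−e_prev≈0.129508; u=5/4·(-0.475964)+1/2·(-7.660839)+0·0.129508≈-4.425374; next y=3/5·(-2.524036)+1/4·(-4.425374)≈-2.620765
n=6: y≈-2.620765, sp=-3, e=sp−y≈-0.379235; I≈-8.040074, D=e−e_prev≈0.096729; u=5/4·(-0.379235)+1/2·(-8.040074)+0·0.096729≈-4.494080; next y=3/5·(-2.620765)+1/4·(-4.494080)≈-2.695979
n=7: y≈-2.695979, sp=-3, e=sp−y≈-0.304021; I≈-8.344095, D=e−e_prev≈0.075214; u=5/4·(-0.304021)+1/2·(-8.344095)+0·0.075214≈-4.552073; next y=3/5·(-2.695979)+1/4·(-4.552073)≈-2.755606
n=8: y≈-2.755606, sp=-3, e=sp−y≈-0.244394; I≈-8.588489, D=e−e_prev≈0.059627; u=5/4·(-0.244394)+1/2·(-8.588489)+0·0.059627≈-4.599737; next y=3/5·(-2.755606)+1/4·(-4.599737)≈-2.803298
n=9: y≈-2.803298, sp=-3, e=sp−y≈-0.196702; I≈-8.785191, D=e−e_prev≈0.047692; u=5/4·(-0.196702)+1/2·(-8.785191)+0·0.047692≈-4.638473; next y=3/5·(-2.803298)+1/4·(-4.638473)≈-2.841597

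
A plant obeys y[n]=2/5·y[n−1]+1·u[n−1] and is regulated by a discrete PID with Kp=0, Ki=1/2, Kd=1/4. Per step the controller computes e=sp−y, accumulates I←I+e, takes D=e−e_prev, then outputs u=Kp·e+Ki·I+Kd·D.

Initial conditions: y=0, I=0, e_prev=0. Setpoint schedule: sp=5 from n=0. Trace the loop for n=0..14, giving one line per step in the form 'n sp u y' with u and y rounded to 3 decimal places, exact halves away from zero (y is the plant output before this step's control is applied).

(exact arithmetic carried between steps; '≈' marks a value shown rounded to 6 d.p. or computed from one; I and e_prev carry over from the previous line; the table rounds u and y to 3 d.p., halves away from zero)
n=0: y=0, sp=5, e=sp−y=5; I=5, D=e−e_prev=5; u=0·5+1/2·5+1/4·5=3.75; next y=2/5·0+1·3.75=3.75
n=1: y=3.75, sp=5, e=sp−y=1.25; I=6.25, D=e−e_prev=-3.75; u=0·1.25+1/2·6.25+1/4·(-3.75)=2.1875; next y=2/5·3.75+1·2.1875=3.6875
n=2: y=3.6875, sp=5, e=sp−y=1.3125; I=7.5625, D=e−e_prev=0.0625; u=0·1.3125+1/2·7.5625+1/4·0.0625=3.796875; next y=2/5·3.6875+1·3.796875=5.271875
n=3: y=5.271875, sp=5, e=sp−y=-0.271875; I=7.290625, D=e−e_prev=-1.584375; u=0·(-0.271875)+1/2·7.290625+1/4·(-1.584375)≈3.249219; next y=2/5·5.271875+1·3.249219≈5.357969
n=4: y≈5.357969, sp=5, e=sp−y≈-0.357969; I≈6.932656, D=e−e_prev≈-0.086094; u=0·(-0.357969)+1/2·6.932656+1/4·(-0.086094)≈3.444805; next y=2/5·5.357969+1·3.444805≈5.587992
n=5: y≈5.587992, sp=5, e=sp−y≈-0.587992; I≈6.344664, D=e−e_prev≈-0.230023; u=0·(-0.587992)+1/2·6.344664+1/4·(-0.230023)≈3.114826; next y=2/5·5.587992+1·3.114826≈5.350023
n=6: y≈5.350023, sp=5, e=sp−y≈-0.350023; I≈5.994641, D=e−e_prev≈0.237969; u=0·(-0.350023)+1/2·5.994641+1/4·0.237969≈3.056813; next y=2/5·5.350023+1·3.056813≈5.196822
n=7: y≈5.196822, sp=5, e=sp−y≈-0.196822; I≈5.797819, D=e−e_prev≈0.153201; u=0·(-0.196822)+1/2·5.797819+1/4·0.153201≈2.937210; next y=2/5·5.196822+1·2.937210≈5.015939
n=8: y≈5.015939, sp=5, e=sp−y≈-0.015939; I≈5.781880, D=e−e_prev≈0.180883; u=0·(-0.015939)+1/2·5.781880+1/4·0.180883≈2.936161; next y=2/5·5.015939+1·2.936161≈4.942537
n=9: y≈4.942537, sp=5, e=sp−y≈0.057463; I≈5.839344, D=e−e_prev≈0.073402; u=0·0.057463+1/2·5.839344+1/4·0.073402≈2.938022; next y=2/5·4.942537+1·2.938022≈4.915037
n=10: y≈4.915037, sp=5, e=sp−y≈0.084963; I≈5.924307, D=e−e_prev≈0.027499; u=0·0.084963+1/2·5.924307+1/4·0.027499≈2.969028; next y=2/5·4.915037+1·2.969028≈4.935043
n=11: y≈4.935043, sp=5, e=sp−y≈0.064957; I≈5.989264, D=e−e_prev≈-0.020006; u=0·0.064957+1/2·5.989264+1/4·(-0.020006)≈2.989630; next y=2/5·4.935043+1·2.989630≈4.963648
n=12: y≈4.963648, sp=5, e=sp−y≈0.036352; I≈6.025616, D=e−e_prev≈-0.028604; u=0·0.036352+1/2·6.025616+1/4·(-0.028604)≈3.005657; next y=2/5·4.963648+1·3.005657≈4.991116
n=13: y≈4.991116, sp=5, e=sp−y≈0.008884; I≈6.034500, D=e−e_prev≈-0.027468; u=0·0.008884+1/2·6.034500+1/4·(-0.027468)≈3.010383; next y=2/5·4.991116+1·3.010383≈5.006829
n=14: y≈5.006829, sp=5, e=sp−y≈-0.006829; I≈6.027671, D=e−e_prev≈-0.015713; u=0·(-0.006829)+1/2·6.027671+1/4·(-0.015713)≈3.009907; next y=2/5·5.006829+1·3.009907≈5.012639

0 5 3.750 0.000
1 5 2.188 3.750
2 5 3.797 3.688
3 5 3.249 5.272
4 5 3.445 5.358
5 5 3.115 5.588
6 5 3.057 5.350
7 5 2.937 5.197
8 5 2.936 5.016
9 5 2.938 4.943
10 5 2.969 4.915
11 5 2.990 4.935
12 5 3.006 4.964
13 5 3.010 4.991
14 5 3.010 5.007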